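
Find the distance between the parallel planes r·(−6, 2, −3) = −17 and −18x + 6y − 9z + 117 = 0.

22/7

Divide the second equation by 3 to match normals: −6x + 2y − 3z = -39.
Both planes have normal n = (−6, 2, −3), |n| = 7. Any point on the first plane is at distance |(-39) − (-17)|/|n| = 22/7 from the second.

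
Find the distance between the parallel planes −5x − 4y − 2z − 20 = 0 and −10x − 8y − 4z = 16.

Divide the second equation by 2 to match normals: −5x − 4y − 2z = 8.
Both planes have normal n = (−5, −4, −2), |n| = 3√5. Any point on the first plane is at distance |8 − 20|/|n| = 12/(3√5) = 4/√5 from the second.

4/√5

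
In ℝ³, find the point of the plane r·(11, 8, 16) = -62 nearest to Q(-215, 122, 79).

n = (11, 8, 16), |n|² = 441, and n·Q − (-62) = -63.
t = -63/441 = -1/7, so the foot is Q − t·n = (-215, 122, 79) − (-1/7)·(11, 8, 16) = (-1494/7, 862/7, 569/7).

(-1494/7, 862/7, 569/7)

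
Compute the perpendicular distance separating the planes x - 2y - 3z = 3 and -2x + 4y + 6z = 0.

3√14/14

Divide the second equation by -2 to match normals: x - 2y - 3z = 0.
With common normal n = (1, -2, -3) (|n| = √14), the distance is |3 − 0|/|n| = 3/√14.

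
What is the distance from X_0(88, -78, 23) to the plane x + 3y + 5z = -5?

Normal vector n = (1, 3, 5), and n·(88, -78, 23) - (-5) = -26.
|n| = √(1 + 9 + 25) = √35, so the distance is |-26|/√35 = 26√35/35.

26/√35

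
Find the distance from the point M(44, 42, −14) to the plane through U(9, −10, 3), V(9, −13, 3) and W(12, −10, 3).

17

UV = (0, −3, 0) and UW = (3, 0, 0), so a normal is n = UV × UW = (0, 0, 9).
Then n·(44, 42, −14) − 27 = −153.
|n| = √(0 + 0 + 81) = 9, so the distance is |-153|/9 = 17.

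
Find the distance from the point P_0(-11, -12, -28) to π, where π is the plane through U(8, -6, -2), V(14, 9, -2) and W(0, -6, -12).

7/√5

UV = (6, 15, 0) and UW = (-8, 0, -10), so a normal is n = UV × UW = (-150, 60, 120).
Then n·(-11, -12, -28) - (-1800) = -630.
|n| = √(22500 + 3600 + 14400) = 90√5, so the distance is |-630|/(90√5) = 7√5/5.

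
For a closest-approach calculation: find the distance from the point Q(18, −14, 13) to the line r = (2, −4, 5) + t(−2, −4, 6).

Direction vector d = (−2, −4, 6).
AP = (16, −10, 8), and AP × d = (−28, −112, −84).
|AP × d|² = 20384 and |d|² = 56, so the distance is √(20384/56) = √364 = 2√91.

2√91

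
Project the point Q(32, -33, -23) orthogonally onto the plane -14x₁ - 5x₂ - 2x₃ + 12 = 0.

The perpendicular from Q has direction n = (-14, -5, -2): r = (32, -33, -23) + μ(-14, -5, -2).
Substitute into the plane: n·(Q + μn) = -12 gives -237 + 225μ = -12, so μ = 1.
Foot = (32, -33, -23) + 1·(-14, -5, -2) = (18, -38, -25).

(18, -38, -25)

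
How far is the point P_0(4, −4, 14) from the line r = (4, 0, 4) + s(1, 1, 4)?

2√11

Direction vector d = (1, 1, 4).
AP = (0, −4, 10), and AP × d = (−26, 10, 4).
|AP × d|² = 792 and |d|² = 18, so the distance is √(792/18) = √44 = 2√11.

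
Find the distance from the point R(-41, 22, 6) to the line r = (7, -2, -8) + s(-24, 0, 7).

Direction vector d = (-24, 0, 7).
AP = (-48, 24, 14), and AP × d = (168, 0, 576).
|AP × d|² = 360000 and |d|² = 625, so the distance is √(360000/625) = √576 = 24.

24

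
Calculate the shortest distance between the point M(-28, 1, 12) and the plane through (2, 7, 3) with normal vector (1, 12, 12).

The plane has equation n·(r − (2, 7, 3)) = 0, i.e. n·r = 122.
Then n·(-28, 1, 12) - 122 = 6.
|n| = √(1 + 144 + 144) = 17, so the distance is |6|/17 = 6/17.

6/17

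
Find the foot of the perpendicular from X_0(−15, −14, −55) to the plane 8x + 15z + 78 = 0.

The perpendicular from X_0 has direction n = (8, 0, 15): r = (−15, −14, −55) + t(8, 0, 15).
Substitute into the plane: n·(X_0 + tn) = -78 gives -945 + 289t = -78, so t = 3.
Foot = (−15, −14, −55) + 3·(8, 0, 15) = (9, −14, −10).

(9, -14, -10)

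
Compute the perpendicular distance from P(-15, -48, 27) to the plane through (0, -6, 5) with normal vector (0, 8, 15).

The plane has equation n·(r − (0, -6, 5)) = 0, i.e. n·r = 27.
n = (0, 8, 15); n·P − 27 = -6; |n| = 17; distance = 6/17.

6/17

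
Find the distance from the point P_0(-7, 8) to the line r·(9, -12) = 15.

58/5

The normal to the line is n = (9, -12) with |n| = 15.
|n·P_0 − 15| = |-159 − 15| = 174, so the distance is 174/15 = 58/5.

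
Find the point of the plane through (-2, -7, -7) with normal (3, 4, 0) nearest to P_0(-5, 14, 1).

n = (3, 4, 0), |n|² = 25, and n·P_0 − (-34) = 75.
t = 75/25 = 3, so the foot is P_0 − t·n = (-5, 14, 1) − 3·(3, 4, 0) = (-14, 2, 1).

(-14, 2, 1)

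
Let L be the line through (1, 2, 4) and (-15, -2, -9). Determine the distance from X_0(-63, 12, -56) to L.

A direction vector is d = (-16, -4, -13).
AP = (-64, 10, -60); AP·d = 1764, |AP|² = 7796, |d|² = 441.
distance² = |AP|² − (AP·d)²/|d|² = 7796 − 3111696/441 = 740, so the distance is 2√185.

2√185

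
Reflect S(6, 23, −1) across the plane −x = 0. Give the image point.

(-6, 23, -1)

n = (−1, 0, 0), |n|² = 1, n·S − 0 = -6, so t = -6/1 = -6.
Foot F = S − (-6)·n = (0, 23, −1); the reflection is 2F − S = (−6, 23, −1).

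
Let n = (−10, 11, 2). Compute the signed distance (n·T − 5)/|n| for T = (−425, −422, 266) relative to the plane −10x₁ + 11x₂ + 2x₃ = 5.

n·T − 5 = 135.
|n| = 15, so the signed distance is 135/15 = 9.

9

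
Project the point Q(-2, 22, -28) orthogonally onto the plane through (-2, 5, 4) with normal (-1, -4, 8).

(-6, 6, 4)

n = (-1, -4, 8), |n|² = 81, and n·Q − 14 = -324.
t = -324/81 = -4, so the foot is Q − t·n = (-2, 22, -28) − (-4)·(-1, -4, 8) = (-6, 6, 4).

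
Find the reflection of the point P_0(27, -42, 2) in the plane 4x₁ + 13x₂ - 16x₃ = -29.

n = (4, 13, -16), |n|² = 441, n·P_0 − (-29) = -441, so t = -441/441 = -1.
Foot F = P_0 − (-1)·n = (31, -29, -14); the reflection is 2F − P_0 = (35, -16, -30).

(35, -16, -30)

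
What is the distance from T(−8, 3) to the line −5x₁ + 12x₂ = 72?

4/13

The normal to the line is n = (−5, 12) with |n| = 13.
|n·T − 72| = |76 − 72| = 4, so the distance is 4/13.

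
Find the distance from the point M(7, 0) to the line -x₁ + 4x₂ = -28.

21√17/17

d = |(-1)·7 + 4·0 − (-28)| / √(1 + 16) = |21|/√17 = 21√17/17.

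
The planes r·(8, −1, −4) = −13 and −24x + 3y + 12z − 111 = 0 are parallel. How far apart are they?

Divide the second equation by -3 to match normals: 8x − y − 4z = -37.
With common normal n = (8, −1, −4) (|n| = 9), the distance is |(-13) − (-37)|/|n| = 24/9 = 8/3.

8/3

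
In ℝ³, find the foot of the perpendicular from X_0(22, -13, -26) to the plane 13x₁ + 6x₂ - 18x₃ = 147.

n = (13, 6, -18), |n|² = 529, and n·X_0 − 147 = 529.
t = 529/529 = 1, so the foot is X_0 − t·n = (22, -13, -26) − 1·(13, 6, -18) = (9, -19, -8).

(9, -19, -8)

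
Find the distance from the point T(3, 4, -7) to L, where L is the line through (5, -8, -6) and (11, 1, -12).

A direction vector is d = (6, 9, -6).
AP = (-2, 12, -1); AP·d = 102, |AP|² = 149, |d|² = 153.
distance² = |AP|² − (AP·d)²/|d|² = 149 − 10404/153 = 81, so the distance is 9.

9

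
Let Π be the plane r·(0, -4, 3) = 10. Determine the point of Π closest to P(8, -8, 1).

(8, -4, -2)

n = (0, -4, 3), |n|² = 25, and n·P − 10 = 25.
t = 25/25 = 1, so the foot is P − t·n = (8, -8, 1) − 1·(0, -4, 3) = (8, -4, -2).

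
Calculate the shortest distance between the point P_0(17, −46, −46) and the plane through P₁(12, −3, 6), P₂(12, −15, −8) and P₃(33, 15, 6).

19/11

P₁P₂ = (0, −12, −14) and P₁P₃ = (21, 18, 0), so a normal is n = P₁P₂ × P₁P₃ = (252, −294, 252).
Then n·(17, −46, −46) − 5418 = 798.
|n| = √(63504 + 86436 + 63504) = 462, so the distance is |798|/462 = 19/11.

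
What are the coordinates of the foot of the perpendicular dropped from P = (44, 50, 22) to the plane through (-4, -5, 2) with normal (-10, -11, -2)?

n = (-10, -11, -2), |n|² = 225, and n·P − 91 = -1125.
t = -1125/225 = -5, so the foot is P − t·n = (44, 50, 22) − (-5)·(-10, -11, -2) = (-6, -5, 12).

(-6, -5, 12)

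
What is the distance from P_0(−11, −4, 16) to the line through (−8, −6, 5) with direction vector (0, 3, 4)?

Direction vector d = (0, 3, 4).
AP = (−3, 2, 11), and AP × d = (−25, 12, −9).
|AP × d|² = 850 and |d|² = 25, so the distance is √(850/25) = √34.

√34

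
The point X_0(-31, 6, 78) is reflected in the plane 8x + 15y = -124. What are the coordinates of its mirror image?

n = (8, 15, 0), |n|² = 289, n·X_0 − (-124) = -34, so t = -34/289 = -2/17.
Foot F = X_0 − (-2/17)·n = (-511/17, 132/17, 78); the reflection is 2F − X_0 = (-495/17, 162/17, 78).

(-495/17, 162/17, 78)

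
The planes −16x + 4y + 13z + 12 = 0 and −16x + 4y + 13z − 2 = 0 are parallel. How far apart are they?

Both planes have normal n = (−16, 4, 13), |n| = 21. Any point on the first plane is at distance |2 − (-12)|/|n| = 14/21 = 2/3 from the second.

2/3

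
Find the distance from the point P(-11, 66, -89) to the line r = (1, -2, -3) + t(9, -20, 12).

2√541

Direction vector d = (9, -20, 12).
AP = (-12, 68, -86); AP·d = -2500, |AP|² = 12164, |d|² = 625.
distance² = |AP|² − (AP·d)²/|d|² = 12164 − 6250000/625 = 2164, so the distance is 2√541.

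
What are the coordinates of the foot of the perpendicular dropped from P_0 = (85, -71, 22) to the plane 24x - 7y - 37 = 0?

n = (24, -7, 0), |n|² = 625, and n·P_0 − 37 = 2500.
t = 2500/625 = 4, so the foot is P_0 − t·n = (85, -71, 22) − 4·(24, -7, 0) = (-11, -43, 22).

(-11, -43, 22)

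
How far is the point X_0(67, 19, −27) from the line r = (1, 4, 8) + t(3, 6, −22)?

Direction vector d = (3, 6, −22).
AP = (66, 15, −35); AP·d = 1058, |AP|² = 5806, |d|² = 529.
distance² = |AP|² − (AP·d)²/|d|² = 5806 − 1119364/529 = 3690, so the distance is 3√410.

3√410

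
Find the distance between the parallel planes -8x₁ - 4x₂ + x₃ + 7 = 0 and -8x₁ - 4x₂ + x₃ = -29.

Both planes have normal n = (-8, -4, 1), |n| = 9. Any point on the first plane is at distance |(-29) − (-7)|/|n| = 22/9 from the second.

22/9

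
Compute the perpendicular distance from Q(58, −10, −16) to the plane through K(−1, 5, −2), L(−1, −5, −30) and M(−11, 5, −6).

KL = (0, −10, −28) and KM = (−10, 0, −4), so a normal is n = KL × KM = (40, 280, −100).
Then n·(58, −10, −16) − 1560 = −440.
|n| = √(1600 + 78400 + 10000) = 300, so the distance is |-440|/300 = 22/15.

22/15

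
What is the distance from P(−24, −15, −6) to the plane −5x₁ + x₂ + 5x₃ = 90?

5√51/17

n = (−5, 1, 5); n·P − 90 = -15; |n| = √51; distance = 15/√51 = 5√51/17.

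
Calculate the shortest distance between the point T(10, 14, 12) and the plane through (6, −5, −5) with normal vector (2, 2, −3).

5√17/17

The plane has equation n·(r − (6, −5, −5)) = 0, i.e. n·r = 17.
Then n·(10, 14, 12) − 17 = −5.
|n| = √(4 + 4 + 9) = √17, so the distance is |-5|/√17 = 5/√17.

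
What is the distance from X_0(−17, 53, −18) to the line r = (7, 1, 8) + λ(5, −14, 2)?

2√89

Direction vector d = (5, −14, 2).
AP = (−24, 52, −26); AP·d = -900, |AP|² = 3956, |d|² = 225.
distance² = |AP|² − (AP·d)²/|d|² = 3956 − 810000/225 = 356, so the distance is 2√89.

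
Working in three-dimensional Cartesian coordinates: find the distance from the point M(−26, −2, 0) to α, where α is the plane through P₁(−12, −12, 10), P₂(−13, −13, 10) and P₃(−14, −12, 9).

P₁P₂ = (−1, −1, 0) and P₁P₃ = (−2, 0, −1), so a normal is n = P₁P₂ × P₁P₃ = (1, −1, −2).
n = (1, −1, −2); n·P − (-20) = -4; |n| = √6; distance = 4/√6 = 2√6/3.

4/√6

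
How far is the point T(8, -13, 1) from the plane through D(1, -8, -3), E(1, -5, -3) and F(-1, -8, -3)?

DE = (0, 3, 0) and DF = (-2, 0, 0), so a normal is n = DE × DF = (0, 0, 6).
n = (0, 0, 6); n·P − (-18) = 24; |n| = 6; distance = 24/6 = 4.

4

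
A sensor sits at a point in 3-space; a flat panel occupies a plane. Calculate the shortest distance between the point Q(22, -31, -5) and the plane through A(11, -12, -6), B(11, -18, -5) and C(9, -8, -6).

AB = (0, -6, 1) and AC = (-2, 4, 0), so a normal is n = AB × AC = (-4, -2, -12).
n = (-4, -2, -12); n·P − 52 = -18; |n| = 2√41; distance = 18/(2√41) = 9√41/41.

9√41/41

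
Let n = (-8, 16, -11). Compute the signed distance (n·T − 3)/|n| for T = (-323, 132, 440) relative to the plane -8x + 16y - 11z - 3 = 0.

n·T − 3 = -147.
|n| = 21, so the signed distance is -147/21 = -7.

-7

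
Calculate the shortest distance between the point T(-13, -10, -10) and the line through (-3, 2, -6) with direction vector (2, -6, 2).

6√6

Direction vector d = (2, -6, 2).
AP = (-10, -12, -4), and AP × d = (-48, 12, 84).
|AP × d|² = 9504 and |d|² = 44, so the distance is √(9504/44) = √216 = 6√6.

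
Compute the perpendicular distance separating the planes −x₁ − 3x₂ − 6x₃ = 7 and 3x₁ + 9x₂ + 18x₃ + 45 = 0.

Divide the second equation by -3 to match normals: −x₁ − 3x₂ − 6x₃ = 15.
With common normal n = (−1, −3, −6) (|n| = √46), the distance is |7 − 15|/|n| = 8/√46 = 4√46/23.

8/√46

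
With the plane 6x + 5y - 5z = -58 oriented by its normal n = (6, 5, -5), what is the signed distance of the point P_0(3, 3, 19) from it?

n·P_0 − (-58) = -4.
|n| = √86, so the signed distance is -2√86/43.

-2√86/43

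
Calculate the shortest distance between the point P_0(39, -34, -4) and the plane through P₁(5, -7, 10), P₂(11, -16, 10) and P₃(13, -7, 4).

P₁P₂ = (6, -9, 0) and P₁P₃ = (8, 0, -6), so a normal is n = P₁P₂ × P₁P₃ = (54, 36, 72).
Then n·(39, -34, -4) - 738 = -144.
|n| = √(2916 + 1296 + 5184) = 18√29, so the distance is |-144|/(18√29) = 8√29/29.

8√29/29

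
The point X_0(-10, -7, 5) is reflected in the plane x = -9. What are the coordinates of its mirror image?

With n = (1, 0, 0), the signed offset is (n·X_0 − (-9))/|n|² = -1/1 = -1.
X_0' = X_0 − 2t·n = (-10, -7, 5) − (-2)·(1, 0, 0) = (-8, -7, 5).

(-8, -7, 5)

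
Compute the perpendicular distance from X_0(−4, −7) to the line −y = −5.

12

d = |0·(-4) + (-1)·(-7) − (-5)| / √(0 + 1) = |12|/1 = 12.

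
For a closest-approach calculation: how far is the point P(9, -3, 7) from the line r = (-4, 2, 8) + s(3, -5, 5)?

Direction vector d = (3, -5, 5).
AP = (13, -5, -1), and AP × d = (-30, -68, -50).
|AP × d|² = 8024 and |d|² = 59, so the distance is √(8024/59) = √136 = 2√34.

2√34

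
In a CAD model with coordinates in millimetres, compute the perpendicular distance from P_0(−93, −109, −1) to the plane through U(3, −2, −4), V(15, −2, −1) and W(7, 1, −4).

UV = (12, 0, 3) and UW = (4, 3, 0), so a normal is n = UV × UW = (−9, 12, 36).
Then n·(−93, −109, −1) − (−195) = −312.
|n| = √(81 + 144 + 1296) = 39, so the distance is |-312|/39 = 8.

8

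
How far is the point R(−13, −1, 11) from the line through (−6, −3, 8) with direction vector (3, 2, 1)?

Direction vector d = (3, 2, 1).
AP = (−7, 2, 3); AP·d = -14, |AP|² = 62, |d|² = 14.
distance² = |AP|² − (AP·d)²/|d|² = 62 − 196/14 = 48, so the distance is 4√3.

4√3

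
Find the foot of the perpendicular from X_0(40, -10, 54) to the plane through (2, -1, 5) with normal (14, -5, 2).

(-2, 5, 48)

n = (14, -5, 2), |n|² = 225, and n·X_0 − 43 = 675.
t = 675/225 = 3, so the foot is X_0 − t·n = (40, -10, 54) − 3·(14, -5, 2) = (-2, 5, 48).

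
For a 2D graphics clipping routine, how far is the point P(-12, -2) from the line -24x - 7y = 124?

178/25

d = |(-24)·(-12) + (-7)·(-2) − 124| / √(576 + 49) = |178|/25 = 178/25.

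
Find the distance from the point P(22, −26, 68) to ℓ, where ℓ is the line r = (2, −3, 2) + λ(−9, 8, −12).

Direction vector d = (−9, 8, −12).
AP = (20, −23, 66); AP·d = -1156, |AP|² = 5285, |d|² = 289.
distance² = |AP|² − (AP·d)²/|d|² = 5285 − 1336336/289 = 661, so the distance is √661.

√661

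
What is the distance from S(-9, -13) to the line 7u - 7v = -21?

The normal to the line is n = (7, -7) with |n| = 7√2.
|n·S − (-21)| = |28 − (-21)| = 49, so the distance is 49/(7√2) = 7√2/2.

7√2/2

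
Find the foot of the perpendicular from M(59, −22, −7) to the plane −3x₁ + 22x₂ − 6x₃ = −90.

The perpendicular from M has direction n = (−3, 22, −6): r = (59, −22, −7) + t(−3, 22, −6).
Substitute into the plane: n·(M + tn) = -90 gives -619 + 529t = -90, so t = 1.
Foot = (59, −22, −7) + 1·(−3, 22, −6) = (56, 0, −13).

(56, 0, -13)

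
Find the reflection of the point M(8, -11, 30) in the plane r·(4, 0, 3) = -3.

(-32, -11, 0)

With n = (4, 0, 3), the signed offset is (n·M − (-3))/|n|² = 125/25 = 5.
M' = M − 2t·n = (8, -11, 30) − 10·(4, 0, 3) = (-32, -11, 0).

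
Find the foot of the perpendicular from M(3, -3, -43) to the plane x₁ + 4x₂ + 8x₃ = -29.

(7, 13, -11)

n = (1, 4, 8), |n|² = 81, and n·M − (-29) = -324.
t = -324/81 = -4, so the foot is M − t·n = (3, -3, -43) − (-4)·(1, 4, 8) = (7, 13, -11).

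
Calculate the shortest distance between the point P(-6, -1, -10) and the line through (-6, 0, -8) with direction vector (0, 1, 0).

Direction vector d = (0, 1, 0).
AP = (0, -1, -2), and AP × d = (2, 0, 0).
|AP × d|² = 4 and |d|² = 1, so the distance is √4 = 2.

2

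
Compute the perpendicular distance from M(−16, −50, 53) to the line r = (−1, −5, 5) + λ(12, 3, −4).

3√337

Direction vector d = (12, 3, −4).
AP = (−15, −45, 48); AP·d = -507, |AP|² = 4554, |d|² = 169.
distance² = |AP|² − (AP·d)²/|d|² = 4554 − 257049/169 = 3033, so the distance is 3√337.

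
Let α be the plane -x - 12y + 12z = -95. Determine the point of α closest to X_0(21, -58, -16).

(23, -34, -40)

n = (-1, -12, 12), |n|² = 289, and n·X_0 − (-95) = 578.
t = 578/289 = 2, so the foot is X_0 − t·n = (21, -58, -16) − 2·(-1, -12, 12) = (23, -34, -40).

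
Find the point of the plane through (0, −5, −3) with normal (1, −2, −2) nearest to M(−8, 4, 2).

(-4, -4, -6)

The perpendicular from M has direction n = (1, −2, −2): r = (−8, 4, 2) + λ(1, −2, −2).
Substitute into the plane: n·(M + λn) = 16 gives -20 + 9λ = 16, so λ = 4.
Foot = (−8, 4, 2) + 4·(1, −2, −2) = (−4, −4, −6).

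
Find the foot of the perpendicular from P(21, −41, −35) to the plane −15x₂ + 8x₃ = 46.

(21, -26, -43)

n = (0, −15, 8), |n|² = 289, and n·P − 46 = 289.
t = 289/289 = 1, so the foot is P − t·n = (21, −41, −35) − 1·(0, −15, 8) = (21, −26, −43).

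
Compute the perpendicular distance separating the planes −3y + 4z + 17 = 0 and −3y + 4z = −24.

7/5

Both planes have normal n = (0, −3, 4), |n| = 5. Any point on the first plane is at distance |(-24) − (-17)|/|n| = 7/5 from the second.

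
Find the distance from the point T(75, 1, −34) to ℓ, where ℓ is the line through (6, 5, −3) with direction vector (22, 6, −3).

Direction vector d = (22, 6, −3).
AP = (69, −4, −31); AP·d = 1587, |AP|² = 5738, |d|² = 529.
distance² = |AP|² − (AP·d)²/|d|² = 5738 − 2518569/529 = 977, so the distance is √977.

√977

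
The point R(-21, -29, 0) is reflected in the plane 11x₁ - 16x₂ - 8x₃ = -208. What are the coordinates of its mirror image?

With n = (11, -16, -8), the signed offset is (n·R − (-208))/|n|² = 441/441 = 1.
R' = R − 2t·n = (-21, -29, 0) − 2·(11, -16, -8) = (-43, 3, 16).

(-43, 3, 16)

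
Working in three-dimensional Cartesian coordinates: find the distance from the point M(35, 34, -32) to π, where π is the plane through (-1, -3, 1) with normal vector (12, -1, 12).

The plane has equation n·(r − (-1, -3, 1)) = 0, i.e. n·r = 3.
n = (12, -1, 12); n·P − 3 = -1; |n| = 17; distance = 1/17.

1/17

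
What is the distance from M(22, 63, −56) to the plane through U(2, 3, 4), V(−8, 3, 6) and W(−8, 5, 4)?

UV = (−10, 0, 2) and UW = (−10, 2, 0), so a normal is n = UV × UW = (−4, −20, −20).
d = |(-4)·22 + (-20)·63 + (-20)·(-56) − (-148)| / √(16 + 400 + 400) = |-80| / (4√51) = 20√51/51.

20√51/51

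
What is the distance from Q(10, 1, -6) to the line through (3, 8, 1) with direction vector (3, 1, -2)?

Direction vector d = (3, 1, -2).
AP = (7, -7, -7), and AP × d = (21, -7, 28).
|AP × d|² = 1274 and |d|² = 14, so the distance is √(1274/14) = √91.

√91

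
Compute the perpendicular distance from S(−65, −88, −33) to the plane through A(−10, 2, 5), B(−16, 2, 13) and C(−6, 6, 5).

AB = (−6, 0, 8) and AC = (4, 4, 0), so a normal is n = AB × AC = (−32, 32, −24).
Then n·(−65, −88, −33) − 264 = −208.
|n| = √(1024 + 1024 + 576) = 8√41, so the distance is |-208|/(8√41) = 26/√41.

26√41/41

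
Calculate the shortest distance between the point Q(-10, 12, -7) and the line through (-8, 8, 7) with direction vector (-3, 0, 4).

2√29

Direction vector d = (-3, 0, 4).
AP = (-2, 4, -14), and AP × d = (16, 50, 12).
|AP × d|² = 2900 and |d|² = 25, so the distance is √(2900/25) = √116 = 2√29.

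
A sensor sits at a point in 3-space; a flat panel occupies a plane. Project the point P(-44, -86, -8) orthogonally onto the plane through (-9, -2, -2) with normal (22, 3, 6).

The perpendicular from P has direction n = (22, 3, 6): r = (-44, -86, -8) + μ(22, 3, 6).
Substitute into the plane: n·(P + μn) = -216 gives -1274 + 529μ = -216, so μ = 2.
Foot = (-44, -86, -8) + 2·(22, 3, 6) = (0, -80, 4).

(0, -80, 4)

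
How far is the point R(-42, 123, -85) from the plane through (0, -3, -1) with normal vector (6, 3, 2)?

The plane has equation n·(r − (0, -3, -1)) = 0, i.e. n·r = -11.
Then n·(-42, 123, -85) - (-11) = -42.
|n| = √(36 + 9 + 4) = 7, so the distance is |-42|/7 = 6.

6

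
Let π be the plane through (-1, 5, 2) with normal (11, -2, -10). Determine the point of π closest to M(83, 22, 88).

n = (11, -2, -10), |n|² = 225, and n·M − (-41) = 30.
t = 30/225 = 2/15, so the foot is M − t·n = (83, 22, 88) − (2/15)·(11, -2, -10) = (1223/15, 334/15, 268/3).

(1223/15, 334/15, 268/3)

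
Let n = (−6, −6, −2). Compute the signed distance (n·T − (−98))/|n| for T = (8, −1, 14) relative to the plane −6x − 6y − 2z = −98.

14/√19

n·T − (-98) = 28.
|n| = 2√19, so the signed distance is 14/√19.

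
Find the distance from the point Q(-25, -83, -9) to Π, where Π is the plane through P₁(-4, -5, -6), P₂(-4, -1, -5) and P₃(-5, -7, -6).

P₁P₂ = (0, 4, 1) and P₁P₃ = (-1, -2, 0), so a normal is n = P₁P₂ × P₁P₃ = (2, -1, 4).
Then n·(-25, -83, -9) - (-27) = 24.
|n| = √(4 + 1 + 16) = √21, so the distance is |24|/√21 = 24/√21.

8√21/7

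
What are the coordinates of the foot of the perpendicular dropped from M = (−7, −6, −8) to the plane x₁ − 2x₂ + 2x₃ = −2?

(-6, -8, -6)

n = (1, −2, 2), |n|² = 9, and n·M − (-2) = -9.
t = -9/9 = -1, so the foot is M − t·n = (−7, −6, −8) − (-1)·(1, −2, 2) = (−6, −8, −6).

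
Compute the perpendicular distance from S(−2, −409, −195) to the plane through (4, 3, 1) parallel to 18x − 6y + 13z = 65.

Parallel planes share the normal n = (18, −6, 13); since (4, 3, 1) lies on the plane, its equation is 18x − 6y + 13z = 67.
n = (18, −6, 13); n·P − 67 = -184; |n| = 23; distance = 184/23 = 8.

8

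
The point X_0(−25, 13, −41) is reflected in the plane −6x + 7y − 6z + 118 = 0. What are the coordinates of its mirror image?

With n = (−6, 7, −6), the signed offset is (n·X_0 − (-118))/|n|² = 605/121 = 5.
X_0' = X_0 − 2t·n = (−25, 13, −41) − 10·(−6, 7, −6) = (35, −57, 19).

(35, -57, 19)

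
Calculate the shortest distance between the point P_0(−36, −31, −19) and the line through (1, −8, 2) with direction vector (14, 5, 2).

Direction vector d = (14, 5, 2).
AP = (−37, −23, −21), and AP × d = (59, −220, 137).
|AP × d|² = 70650 and |d|² = 225, so the distance is √(70650/225) = √314.

√314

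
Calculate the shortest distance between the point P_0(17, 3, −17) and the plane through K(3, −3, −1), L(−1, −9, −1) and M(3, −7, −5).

2/√17

KL = (−4, −6, 0) and KM = (0, −4, −4), so a normal is n = KL × KM = (24, −16, 16).
Then n·(17, 3, −17) − 104 = −16.
|n| = √(576 + 256 + 256) = 8√17, so the distance is |-16|/(8√17) = 2/√17.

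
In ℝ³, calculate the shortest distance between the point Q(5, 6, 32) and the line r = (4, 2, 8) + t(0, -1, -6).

1

Direction vector d = (0, -1, -6).
AP = (1, 4, 24), and AP × d = (0, 6, -1).
|AP × d|² = 37 and |d|² = 37, so the distance is √(37/37) = √1 = 1.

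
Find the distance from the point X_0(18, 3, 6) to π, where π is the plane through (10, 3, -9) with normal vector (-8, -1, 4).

The plane has equation n·(r − (10, 3, -9)) = 0, i.e. n·r = -119.
n = (-8, -1, 4); n·P − (-119) = -4; |n| = 9; distance = 4/9.

4/9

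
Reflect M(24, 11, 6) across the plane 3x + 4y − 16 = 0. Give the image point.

(0, -21, 6)

With n = (3, 4, 0), the signed offset is (n·M − 16)/|n|² = 100/25 = 4.
M' = M − 2t·n = (24, 11, 6) − 8·(3, 4, 0) = (0, −21, 6).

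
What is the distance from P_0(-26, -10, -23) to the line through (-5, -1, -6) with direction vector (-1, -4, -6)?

√334

Direction vector d = (-1, -4, -6).
AP = (-21, -9, -17), and AP × d = (-14, -109, 75).
|AP × d|² = 17702 and |d|² = 53, so the distance is √(17702/53) = √334.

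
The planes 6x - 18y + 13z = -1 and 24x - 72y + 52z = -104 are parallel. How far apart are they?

25/23

Divide the second equation by 4 to match normals: 6x - 18y + 13z = -26.
Both planes have normal n = (6, -18, 13), |n| = 23. Any point on the first plane is at distance |(-26) − (-1)|/|n| = 25/23 from the second.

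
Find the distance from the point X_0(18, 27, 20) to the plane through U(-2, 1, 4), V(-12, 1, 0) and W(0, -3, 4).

UV = (-10, 0, -4) and UW = (2, -4, 0), so a normal is n = UV × UW = (-16, -8, 40).
Then n·(18, 27, 20) - 184 = 112.
|n| = √(256 + 64 + 1600) = 8√30, so the distance is |112|/(8√30) = 7√30/15.

14/√30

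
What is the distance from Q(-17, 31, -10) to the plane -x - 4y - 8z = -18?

Normal vector n = (-1, -4, -8), and n·(-17, 31, -10) - (-18) = -9.
|n| = √(1 + 16 + 64) = 9, so the distance is |-9|/9 = 1.

1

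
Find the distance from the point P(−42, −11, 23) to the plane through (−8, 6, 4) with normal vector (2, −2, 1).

5

The plane has equation n·(r − (−8, 6, 4)) = 0, i.e. n·r = -24.
Then n·(−42, −11, 23) − (−24) = −15.
|n| = √(4 + 4 + 1) = 3, so the distance is |-15|/3 = 5.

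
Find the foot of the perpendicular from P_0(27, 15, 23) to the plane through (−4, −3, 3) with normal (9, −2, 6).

(0, 21, 5)

n = (9, −2, 6), |n|² = 121, and n·P_0 − (-12) = 363.
t = 363/121 = 3, so the foot is P_0 − t·n = (27, 15, 23) − 3·(9, −2, 6) = (0, 21, 5).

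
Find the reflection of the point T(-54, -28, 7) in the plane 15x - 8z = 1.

(36, -28, -41)

n = (15, 0, -8), |n|² = 289, n·T − 1 = -867, so t = -867/289 = -3.
Foot F = T − (-3)·n = (-9, -28, -17); the reflection is 2F − T = (36, -28, -41).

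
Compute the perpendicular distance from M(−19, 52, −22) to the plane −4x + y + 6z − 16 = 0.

Normal vector n = (−4, 1, 6), and n·(−19, 52, −22) − 16 = −20.
|n| = √(16 + 1 + 36) = √53, so the distance is |-20|/√53 = 20/√53.

20/√53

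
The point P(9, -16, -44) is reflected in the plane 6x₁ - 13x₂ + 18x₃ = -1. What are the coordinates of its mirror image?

With n = (6, -13, 18), the signed offset is (n·P − (-1))/|n|² = -529/529 = -1.
P' = P − 2t·n = (9, -16, -44) − (-2)·(6, -13, 18) = (21, -42, -8).

(21, -42, -8)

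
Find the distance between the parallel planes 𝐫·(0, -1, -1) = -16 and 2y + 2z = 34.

√2/2

Divide the second equation by -2 to match normals: -y - z = -17.
With common normal n = (0, -1, -1) (|n| = √2), the distance is |(-16) − (-17)|/|n| = 1/√2.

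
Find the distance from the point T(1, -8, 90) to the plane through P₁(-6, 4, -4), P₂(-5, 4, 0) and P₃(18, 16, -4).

P₁P₂ = (1, 0, 4) and P₁P₃ = (24, 12, 0), so a normal is n = P₁P₂ × P₁P₃ = (-48, 96, 12).
Then n·(1, -8, 90) - 624 = -360.
|n| = √(2304 + 9216 + 144) = 108, so the distance is |-360|/108 = 10/3.

10/3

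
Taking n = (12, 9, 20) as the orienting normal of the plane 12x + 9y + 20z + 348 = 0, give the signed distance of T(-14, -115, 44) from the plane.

1

n·T − (-348) = 25.
|n| = 25, so the signed distance is 25/25 = 1.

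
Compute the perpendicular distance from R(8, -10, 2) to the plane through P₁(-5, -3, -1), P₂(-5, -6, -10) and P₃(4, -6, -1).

P₁P₂ = (0, -3, -9) and P₁P₃ = (9, -3, 0), so a normal is n = P₁P₂ × P₁P₃ = (-27, -81, 27).
d = |(-27)·8 + (-81)·(-10) + 27·2 − 351| / √(729 + 6561 + 729) = |297| / (27√11) = √11.

√11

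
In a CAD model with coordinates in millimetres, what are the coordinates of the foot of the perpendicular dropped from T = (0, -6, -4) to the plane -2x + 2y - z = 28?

(-8, 2, -8)

The perpendicular from T has direction n = (-2, 2, -1): r = (0, -6, -4) + μ(-2, 2, -1).
Substitute into the plane: n·(T + μn) = 28 gives -8 + 9μ = 28, so μ = 4.
Foot = (0, -6, -4) + 4·(-2, 2, -1) = (-8, 2, -8).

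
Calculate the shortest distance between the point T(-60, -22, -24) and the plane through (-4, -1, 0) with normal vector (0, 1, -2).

27/√5

The plane has equation n·(r − (-4, -1, 0)) = 0, i.e. n·r = -1.
n = (0, 1, -2); n·P − (-1) = 27; |n| = √5; distance = 27/√5 = 27√5/5.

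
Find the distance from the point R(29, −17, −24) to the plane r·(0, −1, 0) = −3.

Normal vector n = (0, −1, 0), and n·(29, −17, −24) − (−3) = 20.
|n| = √(0 + 1 + 0) = 1, so the distance is |20|/1 = 20.

20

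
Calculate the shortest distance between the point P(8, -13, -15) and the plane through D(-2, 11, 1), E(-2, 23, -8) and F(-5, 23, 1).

DE = (0, 12, -9) and DF = (-3, 12, 0), so a normal is n = DE × DF = (108, 27, 36).
Then n·(8, -13, -15) - 117 = -144.
|n| = √(11664 + 729 + 1296) = 117, so the distance is |-144|/117 = 16/13.

16/13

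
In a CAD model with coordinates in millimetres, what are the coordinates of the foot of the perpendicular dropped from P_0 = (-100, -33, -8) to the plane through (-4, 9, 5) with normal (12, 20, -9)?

The perpendicular from P_0 has direction n = (12, 20, -9): r = (-100, -33, -8) + λ(12, 20, -9).
Substitute into the plane: n·(P_0 + λn) = 87 gives -1788 + 625λ = 87, so λ = 3.
Foot = (-100, -33, -8) + 3·(12, 20, -9) = (-64, 27, -35).

(-64, 27, -35)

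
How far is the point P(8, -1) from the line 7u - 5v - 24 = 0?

The normal to the line is n = (7, -5) with |n| = √74.
|n·P − 24| = |61 − 24| = 37, so the distance is 37/√74 = √74/2.

37/√74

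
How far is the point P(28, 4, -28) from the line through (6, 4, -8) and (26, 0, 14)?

2√221

A direction vector is d = (20, -4, 22).
AP = (22, 0, -20), and AP × d = (-80, -884, -88).
|AP × d|² = 795600 and |d|² = 900, so the distance is √(795600/900) = √884 = 2√221.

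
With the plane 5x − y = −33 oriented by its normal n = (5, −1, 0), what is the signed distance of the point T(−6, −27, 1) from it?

n·T − (-33) = 30.
|n| = √26, so the signed distance is 15√26/13.

15√26/13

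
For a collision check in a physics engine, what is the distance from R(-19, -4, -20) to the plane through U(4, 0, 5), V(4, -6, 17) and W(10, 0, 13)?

UV = (0, -6, 12) and UW = (6, 0, 8), so a normal is n = UV × UW = (-48, 72, 36).
n = (-48, 72, 36); n·P − (-12) = -84; |n| = 12√61; distance = 84/(12√61) = 7/√61.

7/√61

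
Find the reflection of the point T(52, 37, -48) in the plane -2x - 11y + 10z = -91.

(36, -51, 32)

With n = (-2, -11, 10), the signed offset is (n·T − (-91))/|n|² = -900/225 = -4.
T' = T − 2t·n = (52, 37, -48) − (-8)·(-2, -11, 10) = (36, -51, 32).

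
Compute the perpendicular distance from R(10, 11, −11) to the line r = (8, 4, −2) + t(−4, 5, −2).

Direction vector d = (−4, 5, −2).
AP = (2, 7, −9); AP·d = 45, |AP|² = 134, |d|² = 45.
distance² = |AP|² − (AP·d)²/|d|² = 134 − 2025/45 = 89, so the distance is √89.

√89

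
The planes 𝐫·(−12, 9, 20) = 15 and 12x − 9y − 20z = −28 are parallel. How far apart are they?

13/25

Divide the second equation by -1 to match normals: −12x + 9y + 20z = 28.
Both planes have normal n = (−12, 9, 20), |n| = 25. Any point on the first plane is at distance |28 − 15|/|n| = 13/25 from the second.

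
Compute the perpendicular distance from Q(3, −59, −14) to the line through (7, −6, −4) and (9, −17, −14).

30

A direction vector is d = (2, −11, −10).
AP = (−4, −53, −10), and AP × d = (420, −60, 150).
|AP × d|² = 202500 and |d|² = 225, so the distance is √(202500/225) = √900 = 30.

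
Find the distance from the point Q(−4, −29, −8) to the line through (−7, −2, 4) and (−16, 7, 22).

A direction vector is d = (−9, 9, 18).
AP = (3, −27, −12); AP·d = -486, |AP|² = 882, |d|² = 486.
distance² = |AP|² − (AP·d)²/|d|² = 882 − 236196/486 = 396, so the distance is 6√11.

6√11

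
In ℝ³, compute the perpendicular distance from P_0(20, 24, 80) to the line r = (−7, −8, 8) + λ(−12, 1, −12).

3√257

Direction vector d = (−12, 1, −12).
AP = (27, 32, 72), and AP × d = (−456, −540, 411).
|AP × d|² = 668457 and |d|² = 289, so the distance is √(668457/289) = √2313 = 3√257.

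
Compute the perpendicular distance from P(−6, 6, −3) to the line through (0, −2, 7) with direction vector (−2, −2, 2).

Direction vector d = (−2, −2, 2).
AP = (−6, 8, −10), and AP × d = (−4, 32, 28).
|AP × d|² = 1824 and |d|² = 12, so the distance is √(1824/12) = √152 = 2√38.

2√38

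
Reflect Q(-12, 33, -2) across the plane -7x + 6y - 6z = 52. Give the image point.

n = (-7, 6, -6), |n|² = 121, n·Q − 52 = 242, so t = 242/121 = 2.
Foot F = Q − 2·n = (2, 21, 10); the reflection is 2F − Q = (16, 9, 22).

(16, 9, 22)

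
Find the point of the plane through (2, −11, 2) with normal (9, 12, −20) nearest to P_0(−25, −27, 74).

The perpendicular from P_0 has direction n = (9, 12, −20): r = (−25, −27, 74) + t(9, 12, −20).
Substitute into the plane: n·(P_0 + tn) = -154 gives -2029 + 625t = -154, so t = 3.
Foot = (−25, −27, 74) + 3·(9, 12, −20) = (2, 9, 14).

(2, 9, 14)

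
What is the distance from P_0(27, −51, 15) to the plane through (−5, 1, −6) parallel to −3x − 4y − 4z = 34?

28√41/41

Parallel planes share the normal n = (−3, −4, −4); since (−5, 1, −6) lies on the plane, its equation is −3x − 4y − 4z = 35.
Then n·(27, −51, 15) − 35 = 28.
|n| = √(9 + 16 + 16) = √41, so the distance is |28|/√41 = 28√41/41.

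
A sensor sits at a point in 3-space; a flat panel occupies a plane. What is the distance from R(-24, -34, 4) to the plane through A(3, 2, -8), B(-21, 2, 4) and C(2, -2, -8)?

8/3

AB = (-24, 0, 12) and AC = (-1, -4, 0), so a normal is n = AB × AC = (48, -12, 96).
d = |48·(-24) + (-12)·(-34) + 96·4 − (-648)| / √(2304 + 144 + 9216) = |288| / 108 = 8/3.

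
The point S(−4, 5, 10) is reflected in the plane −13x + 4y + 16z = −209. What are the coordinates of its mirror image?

n = (−13, 4, 16), |n|² = 441, n·S − (-209) = 441, so t = 441/441 = 1.
Foot F = S − 1·n = (9, 1, −6); the reflection is 2F − S = (22, −3, −22).

(22, -3, -22)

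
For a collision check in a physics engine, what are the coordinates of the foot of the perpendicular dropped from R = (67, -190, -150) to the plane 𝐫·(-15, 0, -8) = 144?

The perpendicular from R has direction n = (-15, 0, -8): r = (67, -190, -150) + μ(-15, 0, -8).
Substitute into the plane: n·(R + μn) = 144 gives 195 + 289μ = 144, so μ = -3/17.
Foot = (67, -190, -150) + (-3/17)·(-15, 0, -8) = (1184/17, -190, -2526/17).

(1184/17, -190, -2526/17)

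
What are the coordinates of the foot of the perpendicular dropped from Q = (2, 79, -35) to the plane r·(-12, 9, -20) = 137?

The perpendicular from Q has direction n = (-12, 9, -20): r = (2, 79, -35) + μ(-12, 9, -20).
Substitute into the plane: n·(Q + μn) = 137 gives 1387 + 625μ = 137, so μ = -2.
Foot = (2, 79, -35) + (-2)·(-12, 9, -20) = (26, 61, 5).

(26, 61, 5)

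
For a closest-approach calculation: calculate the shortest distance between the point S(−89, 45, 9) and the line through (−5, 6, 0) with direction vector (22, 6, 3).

Direction vector d = (22, 6, 3).
AP = (−84, 39, 9), and AP × d = (63, 450, −1362).
|AP × d|² = 2061513 and |d|² = 529, so the distance is √(2061513/529) = √3897 = 3√433.

3√433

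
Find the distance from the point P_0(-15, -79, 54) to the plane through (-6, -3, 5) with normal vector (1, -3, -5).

The plane has equation n·(r − (-6, -3, 5)) = 0, i.e. n·r = -22.
Then n·(-15, -79, 54) - (-22) = -26.
|n| = √(1 + 9 + 25) = √35, so the distance is |-26|/√35 = 26√35/35.

26√35/35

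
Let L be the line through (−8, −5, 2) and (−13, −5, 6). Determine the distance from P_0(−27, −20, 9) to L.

√266

A direction vector is d = (−5, 0, 4).
AP = (−19, −15, 7), and AP × d = (−60, 41, −75).
|AP × d|² = 10906 and |d|² = 41, so the distance is √(10906/41) = √266.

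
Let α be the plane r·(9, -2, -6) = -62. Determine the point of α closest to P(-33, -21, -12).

The perpendicular from P has direction n = (9, -2, -6): r = (-33, -21, -12) + μ(9, -2, -6).
Substitute into the plane: n·(P + μn) = -62 gives -183 + 121μ = -62, so μ = 1.
Foot = (-33, -21, -12) + 1·(9, -2, -6) = (-24, -23, -18).

(-24, -23, -18)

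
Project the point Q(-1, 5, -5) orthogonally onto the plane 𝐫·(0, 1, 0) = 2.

The perpendicular from Q has direction n = (0, 1, 0): r = (-1, 5, -5) + t(0, 1, 0).
Substitute into the plane: n·(Q + tn) = 2 gives 5 + 1t = 2, so t = -3.
Foot = (-1, 5, -5) + (-3)·(0, 1, 0) = (-1, 2, -5).

(-1, 2, -5)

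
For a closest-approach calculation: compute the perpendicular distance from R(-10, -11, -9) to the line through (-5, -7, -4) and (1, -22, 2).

√66

A direction vector is d = (6, -15, 6).
AP = (-5, -4, -5); AP·d = 0, |AP|² = 66, |d|² = 297.
distance² = |AP|² − (AP·d)²/|d|² = 66 − 0/297 = 66, so the distance is √66.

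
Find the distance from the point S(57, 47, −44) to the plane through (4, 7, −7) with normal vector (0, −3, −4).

The plane has equation n·(r − (4, 7, −7)) = 0, i.e. n·r = 7.
n = (0, −3, −4); n·P − 7 = 28; |n| = 5; distance = 28/5.

28/5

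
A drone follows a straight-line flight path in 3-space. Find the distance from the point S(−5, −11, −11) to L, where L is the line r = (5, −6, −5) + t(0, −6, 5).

√161

Direction vector d = (0, −6, 5).
AP = (−10, −5, −6); AP·d = 0, |AP|² = 161, |d|² = 61.
distance² = |AP|² − (AP·d)²/|d|² = 161 − 0/61 = 161, so the distance is √161.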